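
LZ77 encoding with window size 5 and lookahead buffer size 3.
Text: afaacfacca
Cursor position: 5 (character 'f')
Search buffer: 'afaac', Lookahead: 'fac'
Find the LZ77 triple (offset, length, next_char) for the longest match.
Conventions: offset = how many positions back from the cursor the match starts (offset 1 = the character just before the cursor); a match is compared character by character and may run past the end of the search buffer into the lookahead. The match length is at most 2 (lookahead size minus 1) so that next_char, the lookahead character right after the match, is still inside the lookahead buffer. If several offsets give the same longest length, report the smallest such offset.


Try each offset into the search buffer:
  offset=1 (pos 4, char 'c'): match length 0
  offset=2 (pos 3, char 'a'): match length 0
  offset=3 (pos 2, char 'a'): match length 0
  offset=4 (pos 1, char 'f'): match length 2
  offset=5 (pos 0, char 'a'): match length 0
Longest match has length 2 at offset 4.
next_char = character at position 5 + 2 = 7 -> 'c'

Best match: offset=4, length=2 (matching 'fa' starting at position 1)
LZ77 triple: (4, 2, 'c')


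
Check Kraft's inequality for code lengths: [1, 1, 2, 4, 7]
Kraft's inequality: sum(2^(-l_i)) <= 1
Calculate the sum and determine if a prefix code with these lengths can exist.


Sum = 2^(-1) + 2^(-1) + 2^(-2) + 2^(-4) + 2^(-7)
    = 0.5 + 0.5 + 0.25 + 0.0625 + 0.0078125
    = 169/128 = 1.3203125
Since 1.3203125 > 1, Kraft's inequality is NOT satisfied.
A prefix code with these lengths CANNOT exist.

Kraft sum = 1.3203125. Not satisfied.


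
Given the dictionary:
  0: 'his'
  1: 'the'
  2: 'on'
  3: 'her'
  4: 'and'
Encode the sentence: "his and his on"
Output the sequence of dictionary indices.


Look up each word in the dictionary:
  'his' -> 0
  'and' -> 4
  'his' -> 0
  'on' -> 2

Encoded: [0, 4, 0, 2]


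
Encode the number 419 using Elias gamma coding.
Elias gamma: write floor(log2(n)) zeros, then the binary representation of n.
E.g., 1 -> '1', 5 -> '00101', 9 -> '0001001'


num_bits = floor(log2(419)) + 1 = 9
leading_zeros = num_bits - 1 = 8
binary(419) = 110100011

Elias gamma(419) = '00000000' + '110100011' = 00000000110100011 (17 bits)


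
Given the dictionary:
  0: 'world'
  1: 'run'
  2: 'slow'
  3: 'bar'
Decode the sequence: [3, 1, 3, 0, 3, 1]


Look up each index in the dictionary:
  3 -> 'bar'
  1 -> 'run'
  3 -> 'bar'
  0 -> 'world'
  3 -> 'bar'
  1 -> 'run'

Decoded: "bar run bar world bar run"


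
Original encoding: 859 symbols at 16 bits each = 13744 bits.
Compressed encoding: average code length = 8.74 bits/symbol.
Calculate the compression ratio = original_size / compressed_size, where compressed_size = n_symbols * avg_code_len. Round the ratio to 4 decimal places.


original_size = n_symbols * orig_bits = 859 * 16 = 13744 bits
compressed_size = n_symbols * avg_code_len = 859 * 8.74 = 7507.66 bits
ratio = original_size / compressed_size = 13744 / 7507.66 = 1.8307

Compression ratio = 1.8307


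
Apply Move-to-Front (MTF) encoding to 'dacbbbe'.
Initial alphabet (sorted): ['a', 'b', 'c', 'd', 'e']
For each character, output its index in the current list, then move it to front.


MTF encoding:
'd': index 3 in ['a', 'b', 'c', 'd', 'e'] -> ['d', 'a', 'b', 'c', 'e']
'a': index 1 in ['d', 'a', 'b', 'c', 'e'] -> ['a', 'd', 'b', 'c', 'e']
'c': index 3 in ['a', 'd', 'b', 'c', 'e'] -> ['c', 'a', 'd', 'b', 'e']
'b': index 3 in ['c', 'a', 'd', 'b', 'e'] -> ['b', 'c', 'a', 'd', 'e']
'b': index 0 in ['b', 'c', 'a', 'd', 'e'] -> ['b', 'c', 'a', 'd', 'e']
'b': index 0 in ['b', 'c', 'a', 'd', 'e'] -> ['b', 'c', 'a', 'd', 'e']
'e': index 4 in ['b', 'c', 'a', 'd', 'e'] -> ['e', 'b', 'c', 'a', 'd']


Output: [3, 1, 3, 3, 0, 0, 4]


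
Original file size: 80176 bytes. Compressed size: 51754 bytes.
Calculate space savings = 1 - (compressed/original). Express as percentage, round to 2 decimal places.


ratio = compressed/original = 51754/80176 = 0.645505
savings = 1 - ratio = 1 - 0.645505 = 0.354495
as a percentage: 0.354495 * 100 = 35.45%

Space savings = 1 - 51754/80176 = 35.45%


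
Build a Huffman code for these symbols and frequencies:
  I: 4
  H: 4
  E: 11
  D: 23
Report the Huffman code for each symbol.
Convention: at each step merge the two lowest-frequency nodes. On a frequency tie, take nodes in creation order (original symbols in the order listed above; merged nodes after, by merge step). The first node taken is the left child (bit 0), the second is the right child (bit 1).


Huffman tree construction:
Step 1: Merge I(4) + H(4) = 8
Step 2: Merge (I+H)(8) + E(11) = 19
Step 3: Merge ((I+H)+E)(19) + D(23) = 42
Read each symbol's code off the tree from the root (left child = 0, right child = 1).

Codes:
  I: 000 (length 3)
  H: 001 (length 3)
  E: 01 (length 2)
  D: 1 (length 1)
Average code length: 69/42 = 1.6429 bits/symbol


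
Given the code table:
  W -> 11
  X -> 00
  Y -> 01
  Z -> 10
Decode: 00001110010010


Decoding:
00 -> X
00 -> X
11 -> W
10 -> Z
01 -> Y
00 -> X
10 -> Z


Result: XXWZYXZ


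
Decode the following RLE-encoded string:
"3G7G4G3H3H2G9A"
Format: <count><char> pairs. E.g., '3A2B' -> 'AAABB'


Expanding each <count><char> pair:
  3G -> 'GGG'
  7G -> 'GGGGGGG'
  4G -> 'GGGG'
  3H -> 'HHH'
  3H -> 'HHH'
  2G -> 'GG'
  9A -> 'AAAAAAAAA'

Decoded = GGGGGGGGGGGGGGHHHHHHGGAAAAAAAAA


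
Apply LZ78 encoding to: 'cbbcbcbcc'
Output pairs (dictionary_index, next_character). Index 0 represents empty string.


LZ78 encoding steps:
Dictionary: {0: ''}
Step 1: w='' (idx 0), next='c' -> output (0, 'c'), add 'c' as idx 1
Step 2: w='' (idx 0), next='b' -> output (0, 'b'), add 'b' as idx 2
Step 3: w='b' (idx 2), next='c' -> output (2, 'c'), add 'bc' as idx 3
Step 4: w='bc' (idx 3), next='b' -> output (3, 'b'), add 'bcb' as idx 4
Step 5: w='c' (idx 1), next='c' -> output (1, 'c'), add 'cc' as idx 5


Encoded: [(0, 'c'), (0, 'b'), (2, 'c'), (3, 'b'), (1, 'c')]


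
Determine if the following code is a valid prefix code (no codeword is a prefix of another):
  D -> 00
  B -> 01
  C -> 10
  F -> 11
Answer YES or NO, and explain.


Checking each pair (does one codeword prefix another?):
  D='00' vs B='01': no prefix
  D='00' vs C='10': no prefix
  D='00' vs F='11': no prefix
  B='01' vs D='00': no prefix
  B='01' vs C='10': no prefix
  B='01' vs F='11': no prefix
  C='10' vs D='00': no prefix
  C='10' vs B='01': no prefix
  C='10' vs F='11': no prefix
  F='11' vs D='00': no prefix
  F='11' vs B='01': no prefix
  F='11' vs C='10': no prefix
No violation found over all pairs.

YES -- this is a valid prefix code. No codeword is a prefix of any other codeword.


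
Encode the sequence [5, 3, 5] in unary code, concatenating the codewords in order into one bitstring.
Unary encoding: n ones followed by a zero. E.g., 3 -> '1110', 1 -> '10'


Encode each number as n ones followed by a terminating 0:
  5 -> 111110 (6 bits)
  3 -> 1110 (4 bits)
  5 -> 111110 (6 bits)
Total length = 6 + 4 + 6 = 16 bits.

Unary([5, 3, 5]) = 1111101110111110 (16 bits)


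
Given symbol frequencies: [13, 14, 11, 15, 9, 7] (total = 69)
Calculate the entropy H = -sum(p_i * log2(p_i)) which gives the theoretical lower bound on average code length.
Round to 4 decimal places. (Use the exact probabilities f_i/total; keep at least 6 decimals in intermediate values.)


Per-symbol terms -p_i * log2(p_i) with p_i = f_i/69:
  p = 13/69 = 0.188406: log2(p) = -2.408085, -p*log2(p) = 0.453697
  p = 14/69 = 0.202899: log2(p) = -2.301170, -p*log2(p) = 0.466904
  p = 11/69 = 0.159420: log2(p) = -2.649093, -p*log2(p) = 0.422319
  p = 15/69 = 0.217391: log2(p) = -2.201634, -p*log2(p) = 0.478616
  p = 9/69 = 0.130435: log2(p) = -2.938599, -p*log2(p) = 0.383296
  p = 7/69 = 0.101449: log2(p) = -3.301170, -p*log2(p) = 0.334901
H = 0.453697 + 0.466904 + 0.422319 + 0.478616 + 0.383296 + 0.334901 = 2.539733

H = 2.5397 bits/symbol


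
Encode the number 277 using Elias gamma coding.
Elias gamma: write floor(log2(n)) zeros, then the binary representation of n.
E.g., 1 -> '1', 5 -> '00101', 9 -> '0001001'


num_bits = floor(log2(277)) + 1 = 9
leading_zeros = num_bits - 1 = 8
binary(277) = 100010101

Elias gamma(277) = '00000000' + '100010101' = 00000000100010101 (17 bits)


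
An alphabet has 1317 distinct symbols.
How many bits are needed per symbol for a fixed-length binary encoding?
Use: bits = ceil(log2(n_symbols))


log2(1317) = 10.363
Bracket: 2^10 = 1024 < 1317 <= 2^11 = 2048
So ceil(log2(1317)) = 11

bits = ceil(log2(1317)) = ceil(10.363) = 11 bits


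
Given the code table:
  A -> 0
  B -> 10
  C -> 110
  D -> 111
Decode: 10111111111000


Decoding:
10 -> B
111 -> D
111 -> D
111 -> D
0 -> A
0 -> A
0 -> A


Result: BDDDAAA


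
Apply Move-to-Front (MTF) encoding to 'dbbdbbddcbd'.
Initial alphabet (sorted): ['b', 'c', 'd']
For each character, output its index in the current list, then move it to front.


MTF encoding:
'd': index 2 in ['b', 'c', 'd'] -> ['d', 'b', 'c']
'b': index 1 in ['d', 'b', 'c'] -> ['b', 'd', 'c']
'b': index 0 in ['b', 'd', 'c'] -> ['b', 'd', 'c']
'd': index 1 in ['b', 'd', 'c'] -> ['d', 'b', 'c']
'b': index 1 in ['d', 'b', 'c'] -> ['b', 'd', 'c']
'b': index 0 in ['b', 'd', 'c'] -> ['b', 'd', 'c']
'd': index 1 in ['b', 'd', 'c'] -> ['d', 'b', 'c']
'd': index 0 in ['d', 'b', 'c'] -> ['d', 'b', 'c']
'c': index 2 in ['d', 'b', 'c'] -> ['c', 'd', 'b']
'b': index 2 in ['c', 'd', 'b'] -> ['b', 'c', 'd']
'd': index 2 in ['b', 'c', 'd'] -> ['d', 'b', 'c']


Output: [2, 1, 0, 1, 1, 0, 1, 0, 2, 2, 2]


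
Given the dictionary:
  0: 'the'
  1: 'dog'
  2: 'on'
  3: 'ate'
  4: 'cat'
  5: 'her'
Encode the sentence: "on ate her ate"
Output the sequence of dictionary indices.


Look up each word in the dictionary:
  'on' -> 2
  'ate' -> 3
  'her' -> 5
  'ate' -> 3

Encoded: [2, 3, 5, 3]


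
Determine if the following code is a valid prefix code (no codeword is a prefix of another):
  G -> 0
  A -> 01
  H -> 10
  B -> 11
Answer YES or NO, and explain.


Checking each pair (does one codeword prefix another?):
  G='0' vs A='01': prefix -- VIOLATION

NO -- this is NOT a valid prefix code. G (0) is a prefix of A (01).


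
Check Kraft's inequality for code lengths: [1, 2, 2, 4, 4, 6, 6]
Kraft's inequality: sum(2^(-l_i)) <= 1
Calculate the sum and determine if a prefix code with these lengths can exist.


Sum = 2^(-1) + 2^(-2) + 2^(-2) + 2^(-4) + 2^(-4) + 2^(-6) + 2^(-6)
    = 0.5 + 0.25 + 0.25 + 0.0625 + 0.0625 + 0.015625 + 0.015625
    = 74/64 = 1.15625
Since 1.15625 > 1, Kraft's inequality is NOT satisfied.
A prefix code with these lengths CANNOT exist.

Kraft sum = 1.15625. Not satisfied.


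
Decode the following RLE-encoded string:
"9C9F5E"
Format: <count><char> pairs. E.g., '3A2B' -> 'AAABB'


Expanding each <count><char> pair:
  9C -> 'CCCCCCCCC'
  9F -> 'FFFFFFFFF'
  5E -> 'EEEEE'

Decoded = CCCCCCCCCFFFFFFFFFEEEEE


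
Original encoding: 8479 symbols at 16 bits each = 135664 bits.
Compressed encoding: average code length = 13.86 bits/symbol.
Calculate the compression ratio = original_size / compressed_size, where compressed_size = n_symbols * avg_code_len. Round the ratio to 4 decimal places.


original_size = n_symbols * orig_bits = 8479 * 16 = 135664 bits
compressed_size = n_symbols * avg_code_len = 8479 * 13.86 = 117518.94 bits
ratio = original_size / compressed_size = 135664 / 117518.94 = 1.1544

Compression ratio = 1.1544


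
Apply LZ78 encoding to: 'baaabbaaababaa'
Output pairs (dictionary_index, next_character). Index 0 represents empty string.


LZ78 encoding steps:
Dictionary: {0: ''}
Step 1: w='' (idx 0), next='b' -> output (0, 'b'), add 'b' as idx 1
Step 2: w='' (idx 0), next='a' -> output (0, 'a'), add 'a' as idx 2
Step 3: w='a' (idx 2), next='a' -> output (2, 'a'), add 'aa' as idx 3
Step 4: w='b' (idx 1), next='b' -> output (1, 'b'), add 'bb' as idx 4
Step 5: w='aa' (idx 3), next='a' -> output (3, 'a'), add 'aaa' as idx 5
Step 6: w='b' (idx 1), next='a' -> output (1, 'a'), add 'ba' as idx 6
Step 7: w='ba' (idx 6), next='a' -> output (6, 'a'), add 'baa' as idx 7


Encoded: [(0, 'b'), (0, 'a'), (2, 'a'), (1, 'b'), (3, 'a'), (1, 'a'), (6, 'a')]


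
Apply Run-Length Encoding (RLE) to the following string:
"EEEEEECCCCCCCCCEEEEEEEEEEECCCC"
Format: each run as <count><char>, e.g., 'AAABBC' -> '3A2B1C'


Scanning runs left to right:
  i=0: run of 'E' x 6 -> '6E'
  i=6: run of 'C' x 9 -> '9C'
  i=15: run of 'E' x 11 -> '11E'
  i=26: run of 'C' x 4 -> '4C'

RLE = 6E9C11E4C


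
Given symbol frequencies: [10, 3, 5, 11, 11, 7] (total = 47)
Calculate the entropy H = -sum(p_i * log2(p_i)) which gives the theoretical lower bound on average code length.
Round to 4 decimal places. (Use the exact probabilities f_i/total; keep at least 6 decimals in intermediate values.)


Per-symbol terms -p_i * log2(p_i) with p_i = f_i/47:
  p = 10/47 = 0.212766: log2(p) = -2.232661, -p*log2(p) = 0.475034
  p = 3/47 = 0.063830: log2(p) = -3.969626, -p*log2(p) = 0.253380
  p = 5/47 = 0.106383: log2(p) = -3.232661, -p*log2(p) = 0.343900
  p = 11/47 = 0.234043: log2(p) = -2.095157, -p*log2(p) = 0.490356
  p = 11/47 = 0.234043: log2(p) = -2.095157, -p*log2(p) = 0.490356
  p = 7/47 = 0.148936: log2(p) = -2.747234, -p*log2(p) = 0.409163
H = 0.475034 + 0.253380 + 0.343900 + 0.490356 + 0.490356 + 0.409163 = 2.462189

H = 2.4622 bits/symbol


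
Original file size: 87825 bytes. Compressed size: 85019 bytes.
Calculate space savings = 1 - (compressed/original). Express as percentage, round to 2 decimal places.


ratio = compressed/original = 85019/87825 = 0.96805
savings = 1 - ratio = 1 - 0.96805 = 0.03195
as a percentage: 0.03195 * 100 = 3.19%

Space savings = 1 - 85019/87825 = 3.19%


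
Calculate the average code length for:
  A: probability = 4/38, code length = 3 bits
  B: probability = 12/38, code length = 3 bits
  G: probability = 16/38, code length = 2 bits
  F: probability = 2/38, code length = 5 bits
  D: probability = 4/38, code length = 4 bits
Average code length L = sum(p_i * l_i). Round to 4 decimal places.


Weighted contributions p_i * l_i:
  A: (4/38) * 3 = 12/38
  B: (12/38) * 3 = 36/38
  G: (16/38) * 2 = 32/38
  F: (2/38) * 5 = 10/38
  D: (4/38) * 4 = 16/38
Sum = (12 + 36 + 32 + 10 + 16)/38 = 106/38

L = 106/38 = 2.7895 bits/symbol


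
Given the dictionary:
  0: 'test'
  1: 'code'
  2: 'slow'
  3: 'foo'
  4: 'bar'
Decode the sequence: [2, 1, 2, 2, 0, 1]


Look up each index in the dictionary:
  2 -> 'slow'
  1 -> 'code'
  2 -> 'slow'
  2 -> 'slow'
  0 -> 'test'
  1 -> 'code'

Decoded: "slow code slow slow test code"


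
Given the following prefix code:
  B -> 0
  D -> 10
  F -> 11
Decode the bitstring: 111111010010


Decoding step by step:
Bits 11 -> F
Bits 11 -> F
Bits 11 -> F
Bits 0 -> B
Bits 10 -> D
Bits 0 -> B
Bits 10 -> D


Decoded message: FFFBDBD


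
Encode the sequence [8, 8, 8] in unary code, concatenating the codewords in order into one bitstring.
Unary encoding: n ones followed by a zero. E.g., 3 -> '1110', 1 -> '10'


Encode each number as n ones followed by a terminating 0:
  8 -> 111111110 (9 bits)
  8 -> 111111110 (9 bits)
  8 -> 111111110 (9 bits)
Total length = 9 + 9 + 9 = 27 bits.

Unary([8, 8, 8]) = 111111110111111110111111110 (27 bits)


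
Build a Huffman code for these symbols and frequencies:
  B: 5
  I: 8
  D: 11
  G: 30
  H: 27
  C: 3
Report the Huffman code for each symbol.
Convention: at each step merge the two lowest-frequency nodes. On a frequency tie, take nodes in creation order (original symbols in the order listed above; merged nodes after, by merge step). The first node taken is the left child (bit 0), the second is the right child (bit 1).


Huffman tree construction:
Step 1: Merge C(3) + B(5) = 8
Step 2: Merge I(8) + (C+B)(8) = 16
Step 3: Merge D(11) + (I+(C+B))(16) = 27
Step 4: Merge H(27) + (D+(I+(C+B)))(27) = 54
Step 5: Merge G(30) + (H+(D+(I+(C+B))))(54) = 84
Read each symbol's code off the tree from the root (left child = 0, right child = 1).

Codes:
  B: 11111 (length 5)
  I: 1110 (length 4)
  D: 110 (length 3)
  G: 0 (length 1)
  H: 10 (length 2)
  C: 11110 (length 5)
Average code length: 189/84 = 2.2500 bits/symbol


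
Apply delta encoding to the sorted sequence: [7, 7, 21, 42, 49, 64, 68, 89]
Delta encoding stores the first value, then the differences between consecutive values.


First value: 7
Deltas:
  7 - 7 = 0
  21 - 7 = 14
  42 - 21 = 21
  49 - 42 = 7
  64 - 49 = 15
  68 - 64 = 4
  89 - 68 = 21


Delta encoded: [7, 0, 14, 21, 7, 15, 4, 21]


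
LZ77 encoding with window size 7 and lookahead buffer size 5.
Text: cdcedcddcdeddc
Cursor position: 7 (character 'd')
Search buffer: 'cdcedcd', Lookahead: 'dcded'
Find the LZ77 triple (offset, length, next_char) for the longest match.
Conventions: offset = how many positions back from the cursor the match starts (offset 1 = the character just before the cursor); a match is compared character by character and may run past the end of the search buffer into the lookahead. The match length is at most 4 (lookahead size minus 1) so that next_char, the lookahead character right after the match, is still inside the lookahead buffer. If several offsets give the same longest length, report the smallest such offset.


Try each offset into the search buffer:
  offset=1 (pos 6, char 'd'): match length 1
  offset=2 (pos 5, char 'c'): match length 0
  offset=3 (pos 4, char 'd'): match length 3
  offset=4 (pos 3, char 'e'): match length 0
  offset=5 (pos 2, char 'c'): match length 0
  offset=6 (pos 1, char 'd'): match length 2
  offset=7 (pos 0, char 'c'): match length 0
Longest match has length 3 at offset 3.
next_char = character at position 7 + 3 = 10 -> 'e'

Best match: offset=3, length=3 (matching 'dcd' starting at position 4)
LZ77 triple: (3, 3, 'e')


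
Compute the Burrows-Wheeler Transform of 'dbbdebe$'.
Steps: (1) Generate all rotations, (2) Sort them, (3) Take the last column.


Rotations (sorted):
  0: $dbbdebe -> last char: e
  1: bbdebe$d -> last char: d
  2: bdebe$db -> last char: b
  3: be$dbbde -> last char: e
  4: dbbdebe$ -> last char: $
  5: debe$dbb -> last char: b
  6: e$dbbdeb -> last char: b
  7: ebe$dbbd -> last char: d


BWT = edbe$bbd


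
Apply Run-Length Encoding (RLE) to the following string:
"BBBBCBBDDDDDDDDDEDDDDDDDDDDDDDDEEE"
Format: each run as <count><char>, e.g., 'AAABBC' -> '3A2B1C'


Scanning runs left to right:
  i=0: run of 'B' x 4 -> '4B'
  i=4: run of 'C' x 1 -> '1C'
  i=5: run of 'B' x 2 -> '2B'
  i=7: run of 'D' x 9 -> '9D'
  i=16: run of 'E' x 1 -> '1E'
  i=17: run of 'D' x 14 -> '14D'
  i=31: run of 'E' x 3 -> '3E'

RLE = 4B1C2B9D1E14D3E


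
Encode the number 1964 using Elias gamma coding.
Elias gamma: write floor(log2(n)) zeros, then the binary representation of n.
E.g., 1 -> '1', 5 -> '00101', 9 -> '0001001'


num_bits = floor(log2(1964)) + 1 = 11
leading_zeros = num_bits - 1 = 10
binary(1964) = 11110101100

Elias gamma(1964) = '0000000000' + '11110101100' = 000000000011110101100 (21 bits)


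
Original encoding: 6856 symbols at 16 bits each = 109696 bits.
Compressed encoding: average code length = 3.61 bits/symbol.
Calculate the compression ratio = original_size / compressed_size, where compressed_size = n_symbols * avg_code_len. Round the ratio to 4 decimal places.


original_size = n_symbols * orig_bits = 6856 * 16 = 109696 bits
compressed_size = n_symbols * avg_code_len = 6856 * 3.61 = 24750.16 bits
ratio = original_size / compressed_size = 109696 / 24750.16 = 4.4321

Compression ratio = 4.4321


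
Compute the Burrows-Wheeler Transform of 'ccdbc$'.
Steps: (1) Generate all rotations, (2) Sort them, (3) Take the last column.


Rotations (sorted):
  0: $ccdbc -> last char: c
  1: bc$ccd -> last char: d
  2: c$ccdb -> last char: b
  3: ccdbc$ -> last char: $
  4: cdbc$c -> last char: c
  5: dbc$cc -> last char: c


BWT = cdb$cc


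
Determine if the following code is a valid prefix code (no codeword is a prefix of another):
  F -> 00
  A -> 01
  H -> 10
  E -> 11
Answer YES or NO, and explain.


Checking each pair (does one codeword prefix another?):
  F='00' vs A='01': no prefix
  F='00' vs H='10': no prefix
  F='00' vs E='11': no prefix
  A='01' vs F='00': no prefix
  A='01' vs H='10': no prefix
  A='01' vs E='11': no prefix
  H='10' vs F='00': no prefix
  H='10' vs A='01': no prefix
  H='10' vs E='11': no prefix
  E='11' vs F='00': no prefix
  E='11' vs A='01': no prefix
  E='11' vs H='10': no prefix
No violation found over all pairs.

YES -- this is a valid prefix code. No codeword is a prefix of any other codeword.


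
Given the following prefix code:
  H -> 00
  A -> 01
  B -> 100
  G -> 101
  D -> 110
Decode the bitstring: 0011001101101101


Decoding step by step:
Bits 00 -> H
Bits 110 -> D
Bits 01 -> A
Bits 101 -> G
Bits 101 -> G
Bits 101 -> G


Decoded message: HDAGGG


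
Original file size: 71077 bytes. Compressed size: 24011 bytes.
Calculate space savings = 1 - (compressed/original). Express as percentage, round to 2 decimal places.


ratio = compressed/original = 24011/71077 = 0.337817
savings = 1 - ratio = 1 - 0.337817 = 0.662183
as a percentage: 0.662183 * 100 = 66.22%

Space savings = 1 - 24011/71077 = 66.22%


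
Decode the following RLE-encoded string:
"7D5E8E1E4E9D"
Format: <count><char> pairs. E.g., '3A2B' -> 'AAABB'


Expanding each <count><char> pair:
  7D -> 'DDDDDDD'
  5E -> 'EEEEE'
  8E -> 'EEEEEEEE'
  1E -> 'E'
  4E -> 'EEEE'
  9D -> 'DDDDDDDDD'

Decoded = DDDDDDDEEEEEEEEEEEEEEEEEEDDDDDDDDD


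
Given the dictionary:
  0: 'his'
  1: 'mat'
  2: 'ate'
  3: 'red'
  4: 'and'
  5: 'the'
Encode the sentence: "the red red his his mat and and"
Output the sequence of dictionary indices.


Look up each word in the dictionary:
  'the' -> 5
  'red' -> 3
  'red' -> 3
  'his' -> 0
  'his' -> 0
  'mat' -> 1
  'and' -> 4
  'and' -> 4

Encoded: [5, 3, 3, 0, 0, 1, 4, 4]


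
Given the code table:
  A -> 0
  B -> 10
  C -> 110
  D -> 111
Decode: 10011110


Decoding:
10 -> B
0 -> A
111 -> D
10 -> B


Result: BADB


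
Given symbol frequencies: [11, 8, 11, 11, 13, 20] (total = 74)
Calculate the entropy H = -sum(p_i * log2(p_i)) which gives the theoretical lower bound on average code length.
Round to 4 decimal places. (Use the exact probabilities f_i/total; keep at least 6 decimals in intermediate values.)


Per-symbol terms -p_i * log2(p_i) with p_i = f_i/74:
  p = 11/74 = 0.148649: log2(p) = -2.750022, -p*log2(p) = 0.408787
  p = 8/74 = 0.108108: log2(p) = -3.209453, -p*log2(p) = 0.346968
  p = 11/74 = 0.148649: log2(p) = -2.750022, -p*log2(p) = 0.408787
  p = 11/74 = 0.148649: log2(p) = -2.750022, -p*log2(p) = 0.408787
  p = 13/74 = 0.175676: log2(p) = -2.509014, -p*log2(p) = 0.440773
  p = 20/74 = 0.270270: log2(p) = -1.887525, -p*log2(p) = 0.510142
H = 0.408787 + 0.346968 + 0.408787 + 0.408787 + 0.440773 + 0.510142 = 2.524244

H = 2.5242 bits/symbol


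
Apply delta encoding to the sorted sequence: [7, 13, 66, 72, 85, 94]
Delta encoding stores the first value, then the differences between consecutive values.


First value: 7
Deltas:
  13 - 7 = 6
  66 - 13 = 53
  72 - 66 = 6
  85 - 72 = 13
  94 - 85 = 9


Delta encoded: [7, 6, 53, 6, 13, 9]


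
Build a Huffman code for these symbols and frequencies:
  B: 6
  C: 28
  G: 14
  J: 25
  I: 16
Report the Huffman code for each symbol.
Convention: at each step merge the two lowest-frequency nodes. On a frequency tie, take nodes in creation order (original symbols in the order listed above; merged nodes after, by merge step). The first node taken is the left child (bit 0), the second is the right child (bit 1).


Huffman tree construction:
Step 1: Merge B(6) + G(14) = 20
Step 2: Merge I(16) + (B+G)(20) = 36
Step 3: Merge J(25) + C(28) = 53
Step 4: Merge (I+(B+G))(36) + (J+C)(53) = 89
Read each symbol's code off the tree from the root (left child = 0, right child = 1).

Codes:
  B: 010 (length 3)
  C: 11 (length 2)
  G: 011 (length 3)
  J: 10 (length 2)
  I: 00 (length 2)
Average code length: 198/89 = 2.2247 bits/symbol


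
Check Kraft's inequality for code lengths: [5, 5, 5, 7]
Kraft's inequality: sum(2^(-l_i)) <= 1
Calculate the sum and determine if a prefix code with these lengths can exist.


Sum = 2^(-5) + 2^(-5) + 2^(-5) + 2^(-7)
    = 0.03125 + 0.03125 + 0.03125 + 0.0078125
    = 13/128 = 0.1015625
Since 0.1015625 <= 1, Kraft's inequality IS satisfied.
A prefix code with these lengths CAN exist.

Kraft sum = 0.1015625. Satisfied.


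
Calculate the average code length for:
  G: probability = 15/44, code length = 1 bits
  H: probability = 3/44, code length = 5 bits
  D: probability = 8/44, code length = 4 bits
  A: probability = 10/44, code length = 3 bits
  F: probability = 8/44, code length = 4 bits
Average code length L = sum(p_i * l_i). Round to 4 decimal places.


Weighted contributions p_i * l_i:
  G: (15/44) * 1 = 15/44
  H: (3/44) * 5 = 15/44
  D: (8/44) * 4 = 32/44
  A: (10/44) * 3 = 30/44
  F: (8/44) * 4 = 32/44
Sum = (15 + 15 + 32 + 30 + 32)/44 = 124/44

L = 124/44 = 2.8182 bits/symbol


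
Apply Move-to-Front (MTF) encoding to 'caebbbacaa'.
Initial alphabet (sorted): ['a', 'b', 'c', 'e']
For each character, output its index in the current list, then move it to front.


MTF encoding:
'c': index 2 in ['a', 'b', 'c', 'e'] -> ['c', 'a', 'b', 'e']
'a': index 1 in ['c', 'a', 'b', 'e'] -> ['a', 'c', 'b', 'e']
'e': index 3 in ['a', 'c', 'b', 'e'] -> ['e', 'a', 'c', 'b']
'b': index 3 in ['e', 'a', 'c', 'b'] -> ['b', 'e', 'a', 'c']
'b': index 0 in ['b', 'e', 'a', 'c'] -> ['b', 'e', 'a', 'c']
'b': index 0 in ['b', 'e', 'a', 'c'] -> ['b', 'e', 'a', 'c']
'a': index 2 in ['b', 'e', 'a', 'c'] -> ['a', 'b', 'e', 'c']
'c': index 3 in ['a', 'b', 'e', 'c'] -> ['c', 'a', 'b', 'e']
'a': index 1 in ['c', 'a', 'b', 'e'] -> ['a', 'c', 'b', 'e']
'a': index 0 in ['a', 'c', 'b', 'e'] -> ['a', 'c', 'b', 'e']


Output: [2, 1, 3, 3, 0, 0, 2, 3, 1, 0]


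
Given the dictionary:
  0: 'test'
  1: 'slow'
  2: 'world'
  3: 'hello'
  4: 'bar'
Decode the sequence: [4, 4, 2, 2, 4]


Look up each index in the dictionary:
  4 -> 'bar'
  4 -> 'bar'
  2 -> 'world'
  2 -> 'world'
  4 -> 'bar'

Decoded: "bar bar world world bar"


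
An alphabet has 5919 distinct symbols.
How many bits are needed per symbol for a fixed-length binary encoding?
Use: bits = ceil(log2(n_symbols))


log2(5919) = 12.5311
Bracket: 2^12 = 4096 < 5919 <= 2^13 = 8192
So ceil(log2(5919)) = 13

bits = ceil(log2(5919)) = ceil(12.5311) = 13 bits


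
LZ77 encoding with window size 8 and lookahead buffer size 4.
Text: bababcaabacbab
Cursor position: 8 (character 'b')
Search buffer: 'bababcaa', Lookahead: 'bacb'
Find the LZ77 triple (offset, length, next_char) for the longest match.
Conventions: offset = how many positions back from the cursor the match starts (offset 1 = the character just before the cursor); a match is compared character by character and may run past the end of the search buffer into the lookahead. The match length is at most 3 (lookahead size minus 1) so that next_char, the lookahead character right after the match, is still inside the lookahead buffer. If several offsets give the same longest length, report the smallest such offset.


Try each offset into the search buffer:
  offset=1 (pos 7, char 'a'): match length 0
  offset=2 (pos 6, char 'a'): match length 0
  offset=3 (pos 5, char 'c'): match length 0
  offset=4 (pos 4, char 'b'): match length 1
  offset=5 (pos 3, char 'a'): match length 0
  offset=6 (pos 2, char 'b'): match length 2
  offset=7 (pos 1, char 'a'): match length 0
  offset=8 (pos 0, char 'b'): match length 2
Longest match has length 2, found at offsets 6, 8; take the smallest, offset 6.
next_char = character at position 8 + 2 = 10 -> 'c'

Best match: offset=6, length=2 (matching 'ba' starting at position 2)
LZ77 triple: (6, 2, 'c')


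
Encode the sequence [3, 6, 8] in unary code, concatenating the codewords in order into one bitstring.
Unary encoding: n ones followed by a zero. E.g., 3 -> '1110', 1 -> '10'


Encode each number as n ones followed by a terminating 0:
  3 -> 1110 (4 bits)
  6 -> 1111110 (7 bits)
  8 -> 111111110 (9 bits)
Total length = 4 + 7 + 9 = 20 bits.

Unary([3, 6, 8]) = 11101111110111111110 (20 bits)


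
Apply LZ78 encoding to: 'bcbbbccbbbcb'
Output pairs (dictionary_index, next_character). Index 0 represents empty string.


LZ78 encoding steps:
Dictionary: {0: ''}
Step 1: w='' (idx 0), next='b' -> output (0, 'b'), add 'b' as idx 1
Step 2: w='' (idx 0), next='c' -> output (0, 'c'), add 'c' as idx 2
Step 3: w='b' (idx 1), next='b' -> output (1, 'b'), add 'bb' as idx 3
Step 4: w='b' (idx 1), next='c' -> output (1, 'c'), add 'bc' as idx 4
Step 5: w='c' (idx 2), next='b' -> output (2, 'b'), add 'cb' as idx 5
Step 6: w='bb' (idx 3), next='c' -> output (3, 'c'), add 'bbc' as idx 6
Step 7: w='b' (idx 1), end of input -> output (1, '')


Encoded: [(0, 'b'), (0, 'c'), (1, 'b'), (1, 'c'), (2, 'b'), (3, 'c'), (1, '')]


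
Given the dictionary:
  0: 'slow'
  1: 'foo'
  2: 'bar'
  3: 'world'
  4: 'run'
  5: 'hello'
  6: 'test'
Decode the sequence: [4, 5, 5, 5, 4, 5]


Look up each index in the dictionary:
  4 -> 'run'
  5 -> 'hello'
  5 -> 'hello'
  5 -> 'hello'
  4 -> 'run'
  5 -> 'hello'

Decoded: "run hello hello hello run hello"


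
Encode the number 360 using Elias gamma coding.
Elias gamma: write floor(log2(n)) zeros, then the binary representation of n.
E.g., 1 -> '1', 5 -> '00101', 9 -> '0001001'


num_bits = floor(log2(360)) + 1 = 9
leading_zeros = num_bits - 1 = 8
binary(360) = 101101000

Elias gamma(360) = '00000000' + '101101000' = 00000000101101000 (17 bits)


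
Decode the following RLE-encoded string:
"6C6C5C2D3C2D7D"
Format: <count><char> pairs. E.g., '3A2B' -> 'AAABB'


Expanding each <count><char> pair:
  6C -> 'CCCCCC'
  6C -> 'CCCCCC'
  5C -> 'CCCCC'
  2D -> 'DD'
  3C -> 'CCC'
  2D -> 'DD'
  7D -> 'DDDDDDD'

Decoded = CCCCCCCCCCCCCCCCCDDCCCDDDDDDDDD


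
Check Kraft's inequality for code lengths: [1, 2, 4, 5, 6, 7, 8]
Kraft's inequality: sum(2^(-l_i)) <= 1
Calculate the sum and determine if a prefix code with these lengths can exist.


Sum = 2^(-1) + 2^(-2) + 2^(-4) + 2^(-5) + 2^(-6) + 2^(-7) + 2^(-8)
    = 0.5 + 0.25 + 0.0625 + 0.03125 + 0.015625 + 0.0078125 + 0.00390625
    = 223/256 = 0.87109375
Since 0.87109375 <= 1, Kraft's inequality IS satisfied.
A prefix code with these lengths CAN exist.

Kraft sum = 0.87109375. Satisfied.


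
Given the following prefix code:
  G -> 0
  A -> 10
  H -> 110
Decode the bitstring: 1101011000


Decoding step by step:
Bits 110 -> H
Bits 10 -> A
Bits 110 -> H
Bits 0 -> G
Bits 0 -> G


Decoded message: HAHGG


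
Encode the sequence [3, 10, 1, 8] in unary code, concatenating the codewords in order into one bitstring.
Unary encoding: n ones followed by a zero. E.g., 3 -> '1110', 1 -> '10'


Encode each number as n ones followed by a terminating 0:
  3 -> 1110 (4 bits)
  10 -> 11111111110 (11 bits)
  1 -> 10 (2 bits)
  8 -> 111111110 (9 bits)
Total length = 4 + 11 + 2 + 9 = 26 bits.

Unary([3, 10, 1, 8]) = 11101111111111010111111110 (26 bits)


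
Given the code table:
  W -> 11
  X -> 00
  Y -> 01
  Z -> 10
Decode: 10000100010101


Decoding:
10 -> Z
00 -> X
01 -> Y
00 -> X
01 -> Y
01 -> Y
01 -> Y


Result: ZXYXYYY


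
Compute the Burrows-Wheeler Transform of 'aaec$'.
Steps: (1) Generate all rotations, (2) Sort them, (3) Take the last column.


Rotations (sorted):
  0: $aaec -> last char: c
  1: aaec$ -> last char: $
  2: aec$a -> last char: a
  3: c$aae -> last char: e
  4: ec$aa -> last char: a


BWT = c$aea


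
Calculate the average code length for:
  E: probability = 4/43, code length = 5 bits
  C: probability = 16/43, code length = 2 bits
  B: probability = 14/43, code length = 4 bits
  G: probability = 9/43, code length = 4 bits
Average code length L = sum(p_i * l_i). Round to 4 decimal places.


Weighted contributions p_i * l_i:
  E: (4/43) * 5 = 20/43
  C: (16/43) * 2 = 32/43
  B: (14/43) * 4 = 56/43
  G: (9/43) * 4 = 36/43
Sum = (20 + 32 + 56 + 36)/43 = 144/43

L = 144/43 = 3.3488 bits/symbol


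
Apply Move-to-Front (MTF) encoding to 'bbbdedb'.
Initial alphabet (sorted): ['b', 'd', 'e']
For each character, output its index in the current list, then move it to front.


MTF encoding:
'b': index 0 in ['b', 'd', 'e'] -> ['b', 'd', 'e']
'b': index 0 in ['b', 'd', 'e'] -> ['b', 'd', 'e']
'b': index 0 in ['b', 'd', 'e'] -> ['b', 'd', 'e']
'd': index 1 in ['b', 'd', 'e'] -> ['d', 'b', 'e']
'e': index 2 in ['d', 'b', 'e'] -> ['e', 'd', 'b']
'd': index 1 in ['e', 'd', 'b'] -> ['d', 'e', 'b']
'b': index 2 in ['d', 'e', 'b'] -> ['b', 'd', 'e']


Output: [0, 0, 0, 1, 2, 1, 2]


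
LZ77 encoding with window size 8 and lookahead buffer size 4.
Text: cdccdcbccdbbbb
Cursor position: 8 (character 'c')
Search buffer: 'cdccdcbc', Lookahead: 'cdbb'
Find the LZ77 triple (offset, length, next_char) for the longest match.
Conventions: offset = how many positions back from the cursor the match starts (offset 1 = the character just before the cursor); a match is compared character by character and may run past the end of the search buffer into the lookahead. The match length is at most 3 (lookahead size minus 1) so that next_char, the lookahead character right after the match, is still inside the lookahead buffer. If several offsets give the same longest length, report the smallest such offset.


Try each offset into the search buffer:
  offset=1 (pos 7, char 'c'): match length 1
  offset=2 (pos 6, char 'b'): match length 0
  offset=3 (pos 5, char 'c'): match length 1
  offset=4 (pos 4, char 'd'): match length 0
  offset=5 (pos 3, char 'c'): match length 2
  offset=6 (pos 2, char 'c'): match length 1
  offset=7 (pos 1, char 'd'): match length 0
  offset=8 (pos 0, char 'c'): match length 2
Longest match has length 2, found at offsets 5, 8; take the smallest, offset 5.
next_char = character at position 8 + 2 = 10 -> 'b'

Best match: offset=5, length=2 (matching 'cd' starting at position 3)
LZ77 triple: (5, 2, 'b')


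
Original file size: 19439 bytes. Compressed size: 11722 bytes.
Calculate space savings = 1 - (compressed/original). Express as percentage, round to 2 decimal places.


ratio = compressed/original = 11722/19439 = 0.603015
savings = 1 - ratio = 1 - 0.603015 = 0.396985
as a percentage: 0.396985 * 100 = 39.7%

Space savings = 1 - 11722/19439 = 39.7%


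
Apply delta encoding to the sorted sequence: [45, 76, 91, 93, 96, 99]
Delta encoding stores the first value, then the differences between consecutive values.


First value: 45
Deltas:
  76 - 45 = 31
  91 - 76 = 15
  93 - 91 = 2
  96 - 93 = 3
  99 - 96 = 3


Delta encoded: [45, 31, 15, 2, 3, 3]


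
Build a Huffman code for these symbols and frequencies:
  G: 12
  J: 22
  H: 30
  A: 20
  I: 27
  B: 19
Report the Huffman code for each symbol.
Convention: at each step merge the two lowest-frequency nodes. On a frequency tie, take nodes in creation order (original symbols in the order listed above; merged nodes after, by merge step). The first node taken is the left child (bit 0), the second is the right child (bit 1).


Huffman tree construction:
Step 1: Merge G(12) + B(19) = 31
Step 2: Merge A(20) + J(22) = 42
Step 3: Merge I(27) + H(30) = 57
Step 4: Merge (G+B)(31) + (A+J)(42) = 73
Step 5: Merge (I+H)(57) + ((G+B)+(A+J))(73) = 130
Read each symbol's code off the tree from the root (left child = 0, right child = 1).

Codes:
  G: 100 (length 3)
  J: 111 (length 3)
  H: 01 (length 2)
  A: 110 (length 3)
  I: 00 (length 2)
  B: 101 (length 3)
Average code length: 333/130 = 2.5615 bits/symbol


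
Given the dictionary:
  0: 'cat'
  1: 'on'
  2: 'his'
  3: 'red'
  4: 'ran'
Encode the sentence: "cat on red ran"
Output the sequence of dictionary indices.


Look up each word in the dictionary:
  'cat' -> 0
  'on' -> 1
  'red' -> 3
  'ran' -> 4

Encoded: [0, 1, 3, 4]


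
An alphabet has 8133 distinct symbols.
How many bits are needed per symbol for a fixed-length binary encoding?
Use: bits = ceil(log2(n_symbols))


log2(8133) = 12.9896
Bracket: 2^12 = 4096 < 8133 <= 2^13 = 8192
So ceil(log2(8133)) = 13

bits = ceil(log2(8133)) = ceil(12.9896) = 13 bits


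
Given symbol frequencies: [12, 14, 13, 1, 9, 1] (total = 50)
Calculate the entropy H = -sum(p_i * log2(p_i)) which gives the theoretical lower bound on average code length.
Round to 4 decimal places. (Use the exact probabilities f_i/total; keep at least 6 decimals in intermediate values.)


Per-symbol terms -p_i * log2(p_i) with p_i = f_i/50:
  p = 12/50 = 0.240000: log2(p) = -2.058894, -p*log2(p) = 0.494134
  p = 14/50 = 0.280000: log2(p) = -1.836501, -p*log2(p) = 0.514220
  p = 13/50 = 0.260000: log2(p) = -1.943416, -p*log2(p) = 0.505288
  p = 1/50 = 0.020000: log2(p) = -5.643856, -p*log2(p) = 0.112877
  p = 9/50 = 0.180000: log2(p) = -2.473931, -p*log2(p) = 0.445308
  p = 1/50 = 0.020000: log2(p) = -5.643856, -p*log2(p) = 0.112877
H = 0.494134 + 0.514220 + 0.505288 + 0.112877 + 0.445308 + 0.112877 = 2.184704

H = 2.1847 bits/symbol


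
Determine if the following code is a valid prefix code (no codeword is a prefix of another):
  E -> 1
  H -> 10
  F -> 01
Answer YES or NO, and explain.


Checking each pair (does one codeword prefix another?):
  E='1' vs H='10': prefix -- VIOLATION

NO -- this is NOT a valid prefix code. E (1) is a prefix of H (10).


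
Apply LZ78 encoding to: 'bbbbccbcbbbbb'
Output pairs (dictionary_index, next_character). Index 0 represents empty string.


LZ78 encoding steps:
Dictionary: {0: ''}
Step 1: w='' (idx 0), next='b' -> output (0, 'b'), add 'b' as idx 1
Step 2: w='b' (idx 1), next='b' -> output (1, 'b'), add 'bb' as idx 2
Step 3: w='b' (idx 1), next='c' -> output (1, 'c'), add 'bc' as idx 3
Step 4: w='' (idx 0), next='c' -> output (0, 'c'), add 'c' as idx 4
Step 5: w='bc' (idx 3), next='b' -> output (3, 'b'), add 'bcb' as idx 5
Step 6: w='bb' (idx 2), next='b' -> output (2, 'b'), add 'bbb' as idx 6
Step 7: w='b' (idx 1), end of input -> output (1, '')


Encoded: [(0, 'b'), (1, 'b'), (1, 'c'), (0, 'c'), (3, 'b'), (2, 'b'), (1, '')]


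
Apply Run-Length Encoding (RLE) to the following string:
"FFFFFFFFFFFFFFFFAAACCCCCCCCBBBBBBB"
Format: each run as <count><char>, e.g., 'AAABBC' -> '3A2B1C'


Scanning runs left to right:
  i=0: run of 'F' x 16 -> '16F'
  i=16: run of 'A' x 3 -> '3A'
  i=19: run of 'C' x 8 -> '8C'
  i=27: run of 'B' x 7 -> '7B'

RLE = 16F3A8C7B


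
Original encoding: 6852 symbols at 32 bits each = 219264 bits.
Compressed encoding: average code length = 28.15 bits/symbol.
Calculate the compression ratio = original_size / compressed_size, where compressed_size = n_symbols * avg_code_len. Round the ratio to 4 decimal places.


original_size = n_symbols * orig_bits = 6852 * 32 = 219264 bits
compressed_size = n_symbols * avg_code_len = 6852 * 28.15 = 192883.8 bits
ratio = original_size / compressed_size = 219264 / 192883.8 = 1.1368

Compression ratio = 1.1368


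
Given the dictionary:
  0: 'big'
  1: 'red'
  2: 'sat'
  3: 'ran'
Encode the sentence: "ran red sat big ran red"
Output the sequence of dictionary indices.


Look up each word in the dictionary:
  'ran' -> 3
  'red' -> 1
  'sat' -> 2
  'big' -> 0
  'ran' -> 3
  'red' -> 1

Encoded: [3, 1, 2, 0, 3, 1]


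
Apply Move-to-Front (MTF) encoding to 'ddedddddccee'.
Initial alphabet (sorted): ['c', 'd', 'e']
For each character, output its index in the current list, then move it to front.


MTF encoding:
'd': index 1 in ['c', 'd', 'e'] -> ['d', 'c', 'e']
'd': index 0 in ['d', 'c', 'e'] -> ['d', 'c', 'e']
'e': index 2 in ['d', 'c', 'e'] -> ['e', 'd', 'c']
'd': index 1 in ['e', 'd', 'c'] -> ['d', 'e', 'c']
'd': index 0 in ['d', 'e', 'c'] -> ['d', 'e', 'c']
'd': index 0 in ['d', 'e', 'c'] -> ['d', 'e', 'c']
'd': index 0 in ['d', 'e', 'c'] -> ['d', 'e', 'c']
'd': index 0 in ['d', 'e', 'c'] -> ['d', 'e', 'c']
'c': index 2 in ['d', 'e', 'c'] -> ['c', 'd', 'e']
'c': index 0 in ['c', 'd', 'e'] -> ['c', 'd', 'e']
'e': index 2 in ['c', 'd', 'e'] -> ['e', 'c', 'd']
'e': index 0 in ['e', 'c', 'd'] -> ['e', 'c', 'd']


Output: [1, 0, 2, 1, 0, 0, 0, 0, 2, 0, 2, 0]


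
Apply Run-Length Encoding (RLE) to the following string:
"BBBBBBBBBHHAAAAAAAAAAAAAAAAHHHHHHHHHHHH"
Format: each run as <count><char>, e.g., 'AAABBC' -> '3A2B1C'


Scanning runs left to right:
  i=0: run of 'B' x 9 -> '9B'
  i=9: run of 'H' x 2 -> '2H'
  i=11: run of 'A' x 16 -> '16A'
  i=27: run of 'H' x 12 -> '12H'

RLE = 9B2H16A12H
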